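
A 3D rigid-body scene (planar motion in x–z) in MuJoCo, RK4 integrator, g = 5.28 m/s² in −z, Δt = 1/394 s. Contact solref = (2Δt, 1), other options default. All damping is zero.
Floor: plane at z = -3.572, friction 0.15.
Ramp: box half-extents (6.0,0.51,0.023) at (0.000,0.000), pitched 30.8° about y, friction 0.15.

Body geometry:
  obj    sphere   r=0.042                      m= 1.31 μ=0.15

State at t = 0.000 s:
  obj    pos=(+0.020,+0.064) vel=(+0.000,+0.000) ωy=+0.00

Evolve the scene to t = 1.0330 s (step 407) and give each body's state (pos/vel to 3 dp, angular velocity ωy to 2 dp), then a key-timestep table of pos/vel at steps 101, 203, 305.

State at t = 1.0330 s:
  obj    pos=(+0.947,-0.489) vel=(+1.800,-1.059) ωy=+41.93

Key-timestep trajectory:
   step    t(s)  obj.x    obj.z    obj.vx   obj.vz 
    101  0.2563   +0.077  +0.030  +0.444  -0.269
    203  0.5152   +0.251  -0.074  +0.896  -0.533
    305  0.7741   +0.541  -0.247  +1.347  -0.798


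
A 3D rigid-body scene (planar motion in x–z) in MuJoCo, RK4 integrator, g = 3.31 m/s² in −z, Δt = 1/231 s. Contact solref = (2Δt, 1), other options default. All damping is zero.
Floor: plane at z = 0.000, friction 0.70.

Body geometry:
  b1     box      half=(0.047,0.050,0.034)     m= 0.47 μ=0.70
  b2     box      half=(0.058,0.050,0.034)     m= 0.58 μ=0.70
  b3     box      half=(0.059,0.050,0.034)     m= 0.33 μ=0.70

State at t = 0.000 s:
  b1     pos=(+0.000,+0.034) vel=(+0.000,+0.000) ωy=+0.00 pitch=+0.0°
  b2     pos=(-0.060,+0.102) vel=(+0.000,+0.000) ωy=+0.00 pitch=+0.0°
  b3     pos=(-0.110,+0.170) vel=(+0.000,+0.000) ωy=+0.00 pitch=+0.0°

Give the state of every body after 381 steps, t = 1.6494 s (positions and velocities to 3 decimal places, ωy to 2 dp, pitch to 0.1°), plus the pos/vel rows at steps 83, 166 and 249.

State at t = 1.6494 s:
  b1     pos=(+0.000,+0.034) vel=(+0.000,+0.000) ωy=+0.00 pitch=+0.0°
  b2     pos=(-0.116,+0.058) vel=(+0.000,+0.000) ωy=+0.00 pitch=-90.0°
  b3     pos=(-0.222,+0.059) vel=(+0.000,+0.000) ωy=+0.00 pitch=-90.0°

Key-timestep trajectory:
   step    t(s)  b1.x    b1.z    b1.vx   b1.vz   b2.x    b2.z    b2.vx   b2.vz   b3.x    b3.z    b3.vx   b3.vz 
     83  0.3593   +0.000  +0.034  +0.000  +0.000   -0.087  +0.066  -0.161  -0.182   -0.180  +0.065  -0.213  -0.125
    166  0.7186   +0.000  +0.034  +0.000  +0.000   -0.133  +0.065  +0.006  -0.002   -0.237  +0.065  -0.038  +0.011
    249  1.0779   +0.000  +0.034  +0.000  +0.000   -0.112  +0.060  -0.043  -0.021   -0.218  +0.061  +0.014  +0.006


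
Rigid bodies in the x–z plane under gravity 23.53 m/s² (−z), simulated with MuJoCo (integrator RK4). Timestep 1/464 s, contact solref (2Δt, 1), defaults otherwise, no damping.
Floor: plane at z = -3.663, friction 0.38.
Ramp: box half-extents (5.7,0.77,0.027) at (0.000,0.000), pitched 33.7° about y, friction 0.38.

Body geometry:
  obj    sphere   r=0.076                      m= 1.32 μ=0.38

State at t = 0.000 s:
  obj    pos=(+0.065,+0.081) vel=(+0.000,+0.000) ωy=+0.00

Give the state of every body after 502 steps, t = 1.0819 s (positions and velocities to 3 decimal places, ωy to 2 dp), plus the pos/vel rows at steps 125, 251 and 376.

State at t = 1.0819 s:
  obj    pos=(+4.606,-2.948) vel=(+8.394,-5.598) ωy=+132.74

Key-timestep trajectory:
   step    t(s)  obj.x    obj.z    obj.vx   obj.vz 
    125  0.2694   +0.346  -0.107  +2.090  -1.394
    251  0.5409   +1.200  -0.677  +4.197  -2.799
    376  0.8103   +2.612  -1.618  +6.287  -4.193


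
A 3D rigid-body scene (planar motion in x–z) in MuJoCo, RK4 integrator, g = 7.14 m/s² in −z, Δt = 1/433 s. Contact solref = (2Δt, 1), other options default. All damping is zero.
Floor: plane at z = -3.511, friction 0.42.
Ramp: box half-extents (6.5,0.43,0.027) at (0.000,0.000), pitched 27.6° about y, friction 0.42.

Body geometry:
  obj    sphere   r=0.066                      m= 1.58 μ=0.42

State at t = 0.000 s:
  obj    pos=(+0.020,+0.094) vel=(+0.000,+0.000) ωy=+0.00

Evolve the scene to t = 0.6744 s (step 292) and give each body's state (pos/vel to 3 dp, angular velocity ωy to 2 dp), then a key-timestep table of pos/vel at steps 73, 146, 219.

State at t = 0.6744 s:
  obj    pos=(+0.496,-0.155) vel=(+1.412,-0.738) ωy=+24.14

Key-timestep trajectory:
   step    t(s)  obj.x    obj.z    obj.vx   obj.vz 
     73  0.1686   +0.050  +0.079  +0.353  -0.185
    146  0.3372   +0.139  +0.032  +0.706  -0.369
    219  0.5058   +0.288  -0.046  +1.059  -0.554


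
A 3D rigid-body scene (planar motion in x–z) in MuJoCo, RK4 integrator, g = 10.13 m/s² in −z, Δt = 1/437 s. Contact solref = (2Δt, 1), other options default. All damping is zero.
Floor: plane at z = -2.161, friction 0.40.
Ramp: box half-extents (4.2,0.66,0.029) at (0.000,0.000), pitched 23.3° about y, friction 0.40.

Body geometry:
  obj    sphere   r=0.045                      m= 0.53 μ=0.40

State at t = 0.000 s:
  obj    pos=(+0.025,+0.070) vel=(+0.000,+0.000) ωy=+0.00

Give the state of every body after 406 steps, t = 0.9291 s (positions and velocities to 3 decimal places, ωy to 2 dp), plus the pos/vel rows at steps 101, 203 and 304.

State at t = 0.9291 s:
  obj    pos=(+1.159,-0.419) vel=(+2.442,-1.052) ωy=+59.08

Key-timestep trajectory:
   step    t(s)  obj.x    obj.z    obj.vx   obj.vz 
    101  0.2311   +0.095  +0.040  +0.608  -0.262
    203  0.4645   +0.309  -0.052  +1.221  -0.526
    304  0.6957   +0.661  -0.204  +1.829  -0.788


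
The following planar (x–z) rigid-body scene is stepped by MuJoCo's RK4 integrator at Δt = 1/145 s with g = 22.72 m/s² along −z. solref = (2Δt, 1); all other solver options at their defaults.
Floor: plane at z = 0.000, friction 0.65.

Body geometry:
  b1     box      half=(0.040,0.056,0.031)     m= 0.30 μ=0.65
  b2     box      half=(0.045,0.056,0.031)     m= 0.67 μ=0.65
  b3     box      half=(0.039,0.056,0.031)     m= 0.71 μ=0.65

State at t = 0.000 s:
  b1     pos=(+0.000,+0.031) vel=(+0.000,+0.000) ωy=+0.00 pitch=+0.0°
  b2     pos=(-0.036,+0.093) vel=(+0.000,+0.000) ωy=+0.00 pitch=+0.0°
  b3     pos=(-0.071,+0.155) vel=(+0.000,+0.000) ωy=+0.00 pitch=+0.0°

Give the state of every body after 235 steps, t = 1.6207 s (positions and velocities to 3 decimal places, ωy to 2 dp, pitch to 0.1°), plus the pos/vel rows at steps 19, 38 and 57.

State at t = 1.6207 s:
  b1     pos=(+0.001,+0.031) vel=(+0.000,+0.000) ωy=+0.00 pitch=+0.0°
  b2     pos=(-0.078,+0.045) vel=(+0.000,+0.000) ωy=+0.00 pitch=-90.0°
  b3     pos=(-0.171,+0.039) vel=(+0.000,+0.000) ωy=+0.00 pitch=-90.0°

Key-timestep trajectory:
   step    t(s)  b1.x    b1.z    b1.vx   b1.vz   b2.x    b2.z    b2.vx   b2.vz   b3.x    b3.z    b3.vx   b3.vz 
     19  0.1310   +0.001  +0.031  +0.004  +0.002   -0.053  +0.090  -0.320  -0.172   -0.118  +0.121  -0.711  -0.877
     38  0.2621   +0.001  +0.031  +0.000  +0.000   -0.078  +0.044  +0.026  +0.040   -0.188  +0.047  -0.101  +0.054
     57  0.3931   +0.001  +0.031  +0.000  +0.000   -0.078  +0.045  +0.000  +0.000   -0.168  +0.039  -0.021  +0.056


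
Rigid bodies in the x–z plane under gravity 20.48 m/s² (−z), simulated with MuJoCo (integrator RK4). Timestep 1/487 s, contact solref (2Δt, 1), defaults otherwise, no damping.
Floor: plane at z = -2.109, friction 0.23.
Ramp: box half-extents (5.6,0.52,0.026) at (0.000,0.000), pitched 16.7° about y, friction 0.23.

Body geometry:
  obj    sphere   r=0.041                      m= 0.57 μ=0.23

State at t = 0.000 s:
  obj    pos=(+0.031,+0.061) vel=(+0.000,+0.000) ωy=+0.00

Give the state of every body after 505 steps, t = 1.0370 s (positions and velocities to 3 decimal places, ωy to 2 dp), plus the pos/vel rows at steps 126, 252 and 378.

State at t = 1.0370 s:
  obj    pos=(+2.196,-0.589) vel=(+4.175,-1.253) ωy=+106.31

Key-timestep trajectory:
   step    t(s)  obj.x    obj.z    obj.vx   obj.vz 
    126  0.2587   +0.166  +0.020  +1.042  -0.313
    252  0.5175   +0.570  -0.101  +2.084  -0.625
    378  0.7762   +1.244  -0.303  +3.125  -0.938


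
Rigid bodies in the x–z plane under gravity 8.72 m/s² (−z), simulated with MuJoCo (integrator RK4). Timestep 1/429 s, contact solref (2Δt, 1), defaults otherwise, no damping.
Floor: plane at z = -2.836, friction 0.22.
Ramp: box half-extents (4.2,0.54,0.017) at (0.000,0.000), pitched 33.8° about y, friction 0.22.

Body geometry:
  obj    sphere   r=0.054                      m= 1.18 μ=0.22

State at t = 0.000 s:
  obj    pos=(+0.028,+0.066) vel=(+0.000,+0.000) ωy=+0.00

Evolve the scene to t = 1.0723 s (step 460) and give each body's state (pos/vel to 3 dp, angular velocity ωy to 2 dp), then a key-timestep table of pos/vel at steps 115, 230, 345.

State at t = 1.0723 s:
  obj    pos=(+1.684,-1.042) vel=(+3.087,-2.067) ωy=+68.79

Key-timestep trajectory:
   step    t(s)  obj.x    obj.z    obj.vx   obj.vz 
    115  0.2681   +0.132  -0.003  +0.772  -0.517
    230  0.5361   +0.442  -0.211  +1.544  -1.033
    345  0.8042   +0.960  -0.557  +2.316  -1.550


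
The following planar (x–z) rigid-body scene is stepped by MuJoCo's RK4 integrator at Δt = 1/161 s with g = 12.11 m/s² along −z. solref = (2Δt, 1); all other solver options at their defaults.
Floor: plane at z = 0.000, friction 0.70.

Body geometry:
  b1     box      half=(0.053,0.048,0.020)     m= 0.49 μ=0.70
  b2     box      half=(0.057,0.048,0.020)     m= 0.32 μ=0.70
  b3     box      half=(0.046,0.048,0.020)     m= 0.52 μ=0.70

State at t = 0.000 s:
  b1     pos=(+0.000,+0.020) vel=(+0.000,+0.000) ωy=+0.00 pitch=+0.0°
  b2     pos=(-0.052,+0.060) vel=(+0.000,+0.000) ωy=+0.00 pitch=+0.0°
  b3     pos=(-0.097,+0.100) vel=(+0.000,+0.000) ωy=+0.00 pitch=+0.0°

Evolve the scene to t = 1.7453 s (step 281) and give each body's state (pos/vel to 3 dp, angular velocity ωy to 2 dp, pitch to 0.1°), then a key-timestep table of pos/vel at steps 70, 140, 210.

State at t = 1.7453 s:
  b1     pos=(+0.001,+0.020) vel=(+0.001,+0.000) ωy=+0.00 pitch=+0.0°
  b2     pos=(-0.066,+0.054) vel=(+0.000,+0.000) ωy=+0.01 pitch=-44.7°
  b3     pos=(-0.130,+0.047) vel=(+0.000,+0.000) ωy=+0.01 pitch=-44.7°

Key-timestep trajectory:
   step    t(s)  b1.x    b1.z    b1.vx   b1.vz   b2.x    b2.z    b2.vx   b2.vz   b3.x    b3.z    b3.vx   b3.vz 
     70  0.4348   +0.000  +0.020  +0.001  +0.000   -0.066  +0.055  +0.000  -0.001   -0.130  +0.047  +0.000  +0.000
    140  0.8696   +0.001  +0.020  +0.001  +0.000   -0.066  +0.055  +0.000  -0.001   -0.130  +0.047  +0.000  +0.000
    210  1.3043   +0.001  +0.020  +0.001  +0.000   -0.066  +0.054  +0.000  +0.000   -0.130  +0.047  +0.000  +0.000


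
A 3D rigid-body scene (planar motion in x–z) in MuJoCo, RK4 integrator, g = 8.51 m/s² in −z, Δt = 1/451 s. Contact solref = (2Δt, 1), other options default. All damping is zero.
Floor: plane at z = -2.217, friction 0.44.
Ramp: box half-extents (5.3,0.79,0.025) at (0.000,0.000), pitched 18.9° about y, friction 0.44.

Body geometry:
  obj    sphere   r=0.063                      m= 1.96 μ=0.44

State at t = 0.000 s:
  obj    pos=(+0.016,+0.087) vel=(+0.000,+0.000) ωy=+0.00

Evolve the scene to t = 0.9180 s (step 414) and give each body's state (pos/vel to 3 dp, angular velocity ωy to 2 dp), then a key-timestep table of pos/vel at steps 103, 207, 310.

State at t = 0.9180 s:
  obj    pos=(+0.801,-0.181) vel=(+1.710,-0.585) ωy=+28.69

Key-timestep trajectory:
   step    t(s)  obj.x    obj.z    obj.vx   obj.vz 
    103  0.2284   +0.065  +0.071  +0.425  -0.146
    207  0.4590   +0.212  +0.020  +0.855  -0.293
    310  0.6874   +0.456  -0.063  +1.280  -0.438


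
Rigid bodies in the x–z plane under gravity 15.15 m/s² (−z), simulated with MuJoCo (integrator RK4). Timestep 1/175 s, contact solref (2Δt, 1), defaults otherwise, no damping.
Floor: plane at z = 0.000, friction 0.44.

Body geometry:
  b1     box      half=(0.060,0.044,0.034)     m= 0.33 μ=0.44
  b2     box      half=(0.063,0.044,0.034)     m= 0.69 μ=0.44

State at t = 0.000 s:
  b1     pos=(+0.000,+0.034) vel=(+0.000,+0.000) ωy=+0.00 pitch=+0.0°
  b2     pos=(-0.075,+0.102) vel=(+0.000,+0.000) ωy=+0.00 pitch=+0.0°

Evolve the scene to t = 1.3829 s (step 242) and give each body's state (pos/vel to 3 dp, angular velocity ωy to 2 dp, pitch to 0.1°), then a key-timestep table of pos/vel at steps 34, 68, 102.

State at t = 1.3829 s:
  b1     pos=(+0.000,+0.034) vel=(+0.000,+0.000) ωy=+0.00 pitch=+0.0°
  b2     pos=(-0.139,+0.063) vel=(+0.000,+0.000) ωy=+0.00 pitch=-90.0°

Key-timestep trajectory:
   step    t(s)  b1.x    b1.z    b1.vx   b1.vz   b2.x    b2.z    b2.vx   b2.vz 
     34  0.1943   +0.000  +0.034  +0.000  +0.000   -0.118  +0.070  -0.408  -0.031
     68  0.3886   +0.000  +0.034  +0.000  +0.000   -0.158  +0.070  +0.057  -0.011
    102  0.5829   +0.000  +0.034  +0.000  +0.000   -0.135  +0.065  -0.154  -0.070


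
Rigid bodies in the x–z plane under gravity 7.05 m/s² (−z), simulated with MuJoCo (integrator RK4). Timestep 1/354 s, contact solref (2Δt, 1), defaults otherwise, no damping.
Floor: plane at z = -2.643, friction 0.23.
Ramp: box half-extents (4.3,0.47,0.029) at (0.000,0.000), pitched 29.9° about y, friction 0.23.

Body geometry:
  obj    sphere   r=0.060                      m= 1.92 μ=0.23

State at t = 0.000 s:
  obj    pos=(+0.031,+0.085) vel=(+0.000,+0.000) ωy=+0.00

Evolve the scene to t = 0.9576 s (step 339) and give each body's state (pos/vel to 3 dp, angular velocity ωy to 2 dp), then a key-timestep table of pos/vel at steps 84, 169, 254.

State at t = 0.9576 s:
  obj    pos=(+1.029,-0.489) vel=(+2.084,-1.198) ωy=+40.06

Key-timestep trajectory:
   step    t(s)  obj.x    obj.z    obj.vx   obj.vz 
     84  0.2373   +0.092  +0.050  +0.516  -0.297
    169  0.4774   +0.279  -0.058  +1.039  -0.597
    254  0.7175   +0.591  -0.237  +1.562  -0.898


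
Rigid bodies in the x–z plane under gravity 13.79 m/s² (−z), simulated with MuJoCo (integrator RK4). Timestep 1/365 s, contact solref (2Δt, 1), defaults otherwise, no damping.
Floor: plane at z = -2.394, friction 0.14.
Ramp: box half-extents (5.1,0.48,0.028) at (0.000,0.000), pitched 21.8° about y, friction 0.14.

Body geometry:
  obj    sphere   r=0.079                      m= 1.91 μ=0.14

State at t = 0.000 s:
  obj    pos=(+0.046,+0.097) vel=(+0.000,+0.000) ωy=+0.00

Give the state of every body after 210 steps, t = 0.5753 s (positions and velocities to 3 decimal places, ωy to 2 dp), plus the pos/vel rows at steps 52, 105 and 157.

State at t = 0.5753 s:
  obj    pos=(+0.608,-0.128) vel=(+1.954,-0.782) ωy=+26.63

Key-timestep trajectory:
   step    t(s)  obj.x    obj.z    obj.vx   obj.vz 
     52  0.1425   +0.080  +0.083  +0.484  -0.194
    105  0.2877   +0.187  +0.041  +0.977  -0.391
    157  0.4301   +0.360  -0.029  +1.461  -0.584


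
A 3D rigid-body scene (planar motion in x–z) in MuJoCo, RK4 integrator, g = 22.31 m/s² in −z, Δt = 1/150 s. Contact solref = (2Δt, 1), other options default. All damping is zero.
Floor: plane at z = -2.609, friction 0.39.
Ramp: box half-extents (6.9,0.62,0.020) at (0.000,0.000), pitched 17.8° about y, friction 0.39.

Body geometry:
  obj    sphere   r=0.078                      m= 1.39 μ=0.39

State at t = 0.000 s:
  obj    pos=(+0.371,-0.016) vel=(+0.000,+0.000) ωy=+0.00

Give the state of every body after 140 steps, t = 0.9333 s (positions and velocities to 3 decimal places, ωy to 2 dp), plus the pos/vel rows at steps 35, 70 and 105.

State at t = 0.9333 s:
  obj    pos=(+2.391,-0.665) vel=(+4.329,-1.390) ωy=+58.28

Key-timestep trajectory:
   step    t(s)  obj.x    obj.z    obj.vx   obj.vz 
     35  0.2333   +0.497  -0.057  +1.082  -0.348
     70  0.4667   +0.876  -0.178  +2.165  -0.695
    105  0.7000   +1.507  -0.381  +3.247  -1.042


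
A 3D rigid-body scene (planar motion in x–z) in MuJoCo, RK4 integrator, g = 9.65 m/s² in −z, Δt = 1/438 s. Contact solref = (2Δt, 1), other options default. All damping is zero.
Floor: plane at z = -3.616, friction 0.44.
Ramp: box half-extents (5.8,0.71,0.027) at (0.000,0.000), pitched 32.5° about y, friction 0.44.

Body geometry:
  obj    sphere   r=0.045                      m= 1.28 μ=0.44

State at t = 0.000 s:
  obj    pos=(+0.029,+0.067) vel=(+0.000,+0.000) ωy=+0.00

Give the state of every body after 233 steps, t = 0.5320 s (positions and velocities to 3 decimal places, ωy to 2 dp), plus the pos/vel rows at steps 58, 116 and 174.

State at t = 0.5320 s:
  obj    pos=(+0.471,-0.215) vel=(+1.662,-1.059) ωy=+43.77

Key-timestep trajectory:
   step    t(s)  obj.x    obj.z    obj.vx   obj.vz 
     58  0.1324   +0.056  +0.049  +0.414  -0.264
    116  0.2648   +0.139  -0.003  +0.827  -0.527
    174  0.3973   +0.275  -0.090  +1.241  -0.791


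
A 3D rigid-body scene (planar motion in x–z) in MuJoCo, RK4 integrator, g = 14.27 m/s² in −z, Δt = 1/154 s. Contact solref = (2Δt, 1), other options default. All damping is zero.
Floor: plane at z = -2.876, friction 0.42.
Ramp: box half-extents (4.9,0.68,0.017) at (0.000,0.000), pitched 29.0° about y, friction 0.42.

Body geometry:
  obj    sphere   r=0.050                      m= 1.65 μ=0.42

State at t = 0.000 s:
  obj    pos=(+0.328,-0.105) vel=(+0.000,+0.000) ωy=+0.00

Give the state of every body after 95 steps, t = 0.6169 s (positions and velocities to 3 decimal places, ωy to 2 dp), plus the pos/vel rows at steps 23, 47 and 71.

State at t = 0.6169 s:
  obj    pos=(+1.150,-0.561) vel=(+2.666,-1.478) ωy=+60.95

Key-timestep trajectory:
   step    t(s)  obj.x    obj.z    obj.vx   obj.vz 
     23  0.1494   +0.376  -0.132  +0.646  -0.358
     47  0.3052   +0.529  -0.217  +1.319  -0.731
     71  0.4610   +0.787  -0.360  +1.993  -1.105


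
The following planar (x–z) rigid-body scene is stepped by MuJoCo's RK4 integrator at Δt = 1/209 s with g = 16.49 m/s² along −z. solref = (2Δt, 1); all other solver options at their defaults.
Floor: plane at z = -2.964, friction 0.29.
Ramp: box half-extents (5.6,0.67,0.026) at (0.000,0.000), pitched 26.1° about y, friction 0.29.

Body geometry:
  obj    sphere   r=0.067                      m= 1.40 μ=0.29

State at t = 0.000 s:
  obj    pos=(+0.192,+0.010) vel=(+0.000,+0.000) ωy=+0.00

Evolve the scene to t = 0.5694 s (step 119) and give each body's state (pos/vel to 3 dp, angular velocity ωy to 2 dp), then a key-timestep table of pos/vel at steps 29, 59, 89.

State at t = 0.5694 s:
  obj    pos=(+0.946,-0.360) vel=(+2.650,-1.298) ωy=+44.02

Key-timestep trajectory:
   step    t(s)  obj.x    obj.z    obj.vx   obj.vz 
     29  0.1388   +0.237  -0.012  +0.646  -0.316
     59  0.2823   +0.377  -0.081  +1.314  -0.644
     89  0.4258   +0.614  -0.197  +1.982  -0.971


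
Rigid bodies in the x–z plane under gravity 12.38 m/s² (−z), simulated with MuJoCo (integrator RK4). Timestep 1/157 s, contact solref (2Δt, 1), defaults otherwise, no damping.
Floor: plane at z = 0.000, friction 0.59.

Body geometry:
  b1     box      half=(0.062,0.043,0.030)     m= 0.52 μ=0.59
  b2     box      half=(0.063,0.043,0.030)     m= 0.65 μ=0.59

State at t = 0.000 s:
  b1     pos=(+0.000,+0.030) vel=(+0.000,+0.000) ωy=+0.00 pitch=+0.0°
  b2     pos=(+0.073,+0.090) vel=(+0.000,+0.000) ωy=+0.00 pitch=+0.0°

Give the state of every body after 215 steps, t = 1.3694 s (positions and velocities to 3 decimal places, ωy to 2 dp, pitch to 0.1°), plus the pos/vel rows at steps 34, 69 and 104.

State at t = 1.3694 s:
  b1     pos=(+0.000,+0.030) vel=(+0.000,+0.000) ωy=+0.00 pitch=+0.0°
  b2     pos=(+0.137,+0.063) vel=(+0.000,+0.000) ωy=+0.00 pitch=+90.0°

Key-timestep trajectory:
   step    t(s)  b1.x    b1.z    b1.vx   b1.vz   b2.x    b2.z    b2.vx   b2.vz 
     34  0.2166   +0.000  +0.030  +0.000  +0.000   +0.107  +0.069  +0.251  +0.027
     69  0.4395   +0.000  +0.030  +0.000  +0.000   +0.151  +0.068  -0.034  -0.008
    104  0.6624   +0.000  +0.030  +0.000  +0.000   +0.138  +0.063  +0.091  +0.032


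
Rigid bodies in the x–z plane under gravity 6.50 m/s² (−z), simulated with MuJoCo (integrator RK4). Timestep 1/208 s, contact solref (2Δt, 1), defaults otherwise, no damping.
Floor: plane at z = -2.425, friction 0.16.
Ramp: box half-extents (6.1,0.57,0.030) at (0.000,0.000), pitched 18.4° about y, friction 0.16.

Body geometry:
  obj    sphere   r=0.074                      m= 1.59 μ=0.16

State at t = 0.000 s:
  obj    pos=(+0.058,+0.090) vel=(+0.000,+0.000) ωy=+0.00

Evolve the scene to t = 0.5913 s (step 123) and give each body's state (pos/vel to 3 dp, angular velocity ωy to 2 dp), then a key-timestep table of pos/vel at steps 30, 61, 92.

State at t = 0.5913 s:
  obj    pos=(+0.301,+0.009) vel=(+0.822,-0.274) ωy=+11.71

Key-timestep trajectory:
   step    t(s)  obj.x    obj.z    obj.vx   obj.vz 
     30  0.1442   +0.073  +0.085  +0.201  -0.067
     61  0.2933   +0.118  +0.070  +0.408  -0.136
     92  0.4423   +0.194  +0.045  +0.615  -0.205


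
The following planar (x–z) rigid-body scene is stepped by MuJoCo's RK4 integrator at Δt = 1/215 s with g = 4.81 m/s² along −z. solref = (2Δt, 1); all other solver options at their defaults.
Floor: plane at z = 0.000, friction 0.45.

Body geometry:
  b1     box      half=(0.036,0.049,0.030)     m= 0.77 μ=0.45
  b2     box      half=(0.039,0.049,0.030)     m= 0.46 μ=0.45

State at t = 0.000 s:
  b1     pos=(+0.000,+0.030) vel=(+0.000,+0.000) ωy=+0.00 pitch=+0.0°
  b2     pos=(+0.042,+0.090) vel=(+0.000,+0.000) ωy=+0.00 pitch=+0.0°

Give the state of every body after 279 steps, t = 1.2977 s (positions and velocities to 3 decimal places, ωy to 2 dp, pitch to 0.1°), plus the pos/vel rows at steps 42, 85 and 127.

State at t = 1.2977 s:
  b1     pos=(+0.000,+0.030) vel=(+0.000,+0.000) ωy=+0.00 pitch=+0.0°
  b2     pos=(+0.077,+0.039) vel=(+0.000,+0.000) ωy=+0.00 pitch=+90.0°

Key-timestep trajectory:
   step    t(s)  b1.x    b1.z    b1.vx   b1.vz   b2.x    b2.z    b2.vx   b2.vz 
     42  0.1953   +0.000  +0.030  +0.000  +0.000   +0.053  +0.085  +0.132  -0.087
     85  0.3953   +0.000  +0.030  +0.000  +0.000   +0.088  +0.044  +0.124  +0.076
    127  0.5907   +0.000  +0.030  +0.000  +0.000   +0.090  +0.045  -0.101  -0.046


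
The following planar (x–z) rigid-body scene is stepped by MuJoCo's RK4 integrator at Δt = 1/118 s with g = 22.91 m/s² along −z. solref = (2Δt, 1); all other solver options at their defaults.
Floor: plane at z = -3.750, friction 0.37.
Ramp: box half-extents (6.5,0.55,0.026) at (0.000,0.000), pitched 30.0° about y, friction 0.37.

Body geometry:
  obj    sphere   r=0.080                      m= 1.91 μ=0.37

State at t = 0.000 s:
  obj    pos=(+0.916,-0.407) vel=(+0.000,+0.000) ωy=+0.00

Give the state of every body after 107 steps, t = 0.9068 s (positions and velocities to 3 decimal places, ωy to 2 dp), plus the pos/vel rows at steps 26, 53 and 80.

State at t = 0.9068 s:
  obj    pos=(+3.829,-2.089) vel=(+6.425,-3.709) ωy=+92.72

Key-timestep trajectory:
   step    t(s)  obj.x    obj.z    obj.vx   obj.vz 
     26  0.2203   +1.088  -0.506  +1.562  -0.902
     53  0.4492   +1.631  -0.819  +3.183  -1.838
     80  0.6780   +2.545  -1.347  +4.804  -2.773


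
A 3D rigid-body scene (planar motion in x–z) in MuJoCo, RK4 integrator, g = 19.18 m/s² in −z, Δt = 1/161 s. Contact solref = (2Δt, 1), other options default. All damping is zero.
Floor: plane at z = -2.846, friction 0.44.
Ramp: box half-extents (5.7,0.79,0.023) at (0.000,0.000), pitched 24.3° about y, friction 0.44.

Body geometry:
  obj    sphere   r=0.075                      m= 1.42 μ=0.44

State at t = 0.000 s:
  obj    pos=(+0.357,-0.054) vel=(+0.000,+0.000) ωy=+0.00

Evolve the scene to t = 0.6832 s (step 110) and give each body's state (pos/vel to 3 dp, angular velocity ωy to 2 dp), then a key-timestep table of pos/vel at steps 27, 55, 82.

State at t = 0.6832 s:
  obj    pos=(+1.556,-0.595) vel=(+3.511,-1.585) ωy=+51.35

Key-timestep trajectory:
   step    t(s)  obj.x    obj.z    obj.vx   obj.vz 
     27  0.1677   +0.429  -0.086  +0.862  -0.389
     55  0.3416   +0.657  -0.189  +1.755  -0.793
     82  0.5093   +1.024  -0.355  +2.617  -1.182


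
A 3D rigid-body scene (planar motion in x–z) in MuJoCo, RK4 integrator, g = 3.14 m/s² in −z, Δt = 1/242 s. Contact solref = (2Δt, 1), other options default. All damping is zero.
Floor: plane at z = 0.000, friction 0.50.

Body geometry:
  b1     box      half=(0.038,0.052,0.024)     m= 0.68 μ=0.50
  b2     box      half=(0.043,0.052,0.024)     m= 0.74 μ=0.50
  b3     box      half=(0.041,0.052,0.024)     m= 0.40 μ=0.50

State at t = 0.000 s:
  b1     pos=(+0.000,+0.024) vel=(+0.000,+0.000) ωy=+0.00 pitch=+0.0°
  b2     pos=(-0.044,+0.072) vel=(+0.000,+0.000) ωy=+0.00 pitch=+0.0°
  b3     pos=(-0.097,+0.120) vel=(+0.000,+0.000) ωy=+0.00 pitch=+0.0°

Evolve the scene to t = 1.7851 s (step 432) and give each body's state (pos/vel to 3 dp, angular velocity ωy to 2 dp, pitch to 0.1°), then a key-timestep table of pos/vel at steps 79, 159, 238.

State at t = 1.7851 s:
  b1     pos=(+0.000,+0.024) vel=(+0.000,+0.000) ωy=+0.00 pitch=+0.0°
  b2     pos=(-0.086,+0.043) vel=(+0.000,+0.000) ωy=+0.00 pitch=-90.0°
  b3     pos=(-0.161,+0.041) vel=(+0.000,+0.000) ωy=+0.00 pitch=-90.0°

Key-timestep trajectory:
   step    t(s)  b1.x    b1.z    b1.vx   b1.vz   b2.x    b2.z    b2.vx   b2.vz   b3.x    b3.z    b3.vx   b3.vz 
     79  0.3264   +0.000  +0.024  +0.000  +0.000   -0.069  +0.048  -0.188  -0.001   -0.136  +0.047  -0.118  +0.028
    159  0.6570   +0.000  +0.024  +0.000  +0.000   -0.089  +0.044  +0.088  -0.041   -0.174  +0.046  -0.018  +0.004
    238  0.9835   +0.000  +0.024  +0.000  +0.000   -0.086  +0.043  -0.025  -0.014   -0.157  +0.043  +0.002  +0.001


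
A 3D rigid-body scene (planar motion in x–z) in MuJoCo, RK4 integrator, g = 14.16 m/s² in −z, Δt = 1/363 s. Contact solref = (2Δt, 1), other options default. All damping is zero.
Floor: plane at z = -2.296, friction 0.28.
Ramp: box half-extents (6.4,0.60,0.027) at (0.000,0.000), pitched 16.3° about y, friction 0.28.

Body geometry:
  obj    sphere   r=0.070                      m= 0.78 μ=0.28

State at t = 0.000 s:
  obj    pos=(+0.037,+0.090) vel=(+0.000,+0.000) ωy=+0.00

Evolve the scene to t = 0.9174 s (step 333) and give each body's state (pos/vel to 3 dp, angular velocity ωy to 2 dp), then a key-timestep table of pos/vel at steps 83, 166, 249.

State at t = 0.9174 s:
  obj    pos=(+1.184,-0.245) vel=(+2.500,-0.731) ωy=+37.20

Key-timestep trajectory:
   step    t(s)  obj.x    obj.z    obj.vx   obj.vz 
     83  0.2287   +0.108  +0.069  +0.623  -0.182
    166  0.4573   +0.322  +0.007  +1.246  -0.364
    249  0.6860   +0.678  -0.097  +1.869  -0.547


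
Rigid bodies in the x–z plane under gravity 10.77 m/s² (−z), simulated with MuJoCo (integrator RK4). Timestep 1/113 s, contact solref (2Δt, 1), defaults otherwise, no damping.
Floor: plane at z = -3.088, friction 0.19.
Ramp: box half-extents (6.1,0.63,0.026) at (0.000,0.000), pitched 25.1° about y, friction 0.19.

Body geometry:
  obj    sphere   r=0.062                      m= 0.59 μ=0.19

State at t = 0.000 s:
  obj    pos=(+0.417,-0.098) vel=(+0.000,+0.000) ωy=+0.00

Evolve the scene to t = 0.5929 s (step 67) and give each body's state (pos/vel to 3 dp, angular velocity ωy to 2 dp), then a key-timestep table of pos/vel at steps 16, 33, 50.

State at t = 0.5929 s:
  obj    pos=(+0.937,-0.342) vel=(+1.753,-0.821) ωy=+31.18

Key-timestep trajectory:
   step    t(s)  obj.x    obj.z    obj.vx   obj.vz 
     16  0.1416   +0.447  -0.112  +0.419  -0.196
     33  0.2920   +0.543  -0.157  +0.863  -0.404
     50  0.4425   +0.706  -0.234  +1.308  -0.613


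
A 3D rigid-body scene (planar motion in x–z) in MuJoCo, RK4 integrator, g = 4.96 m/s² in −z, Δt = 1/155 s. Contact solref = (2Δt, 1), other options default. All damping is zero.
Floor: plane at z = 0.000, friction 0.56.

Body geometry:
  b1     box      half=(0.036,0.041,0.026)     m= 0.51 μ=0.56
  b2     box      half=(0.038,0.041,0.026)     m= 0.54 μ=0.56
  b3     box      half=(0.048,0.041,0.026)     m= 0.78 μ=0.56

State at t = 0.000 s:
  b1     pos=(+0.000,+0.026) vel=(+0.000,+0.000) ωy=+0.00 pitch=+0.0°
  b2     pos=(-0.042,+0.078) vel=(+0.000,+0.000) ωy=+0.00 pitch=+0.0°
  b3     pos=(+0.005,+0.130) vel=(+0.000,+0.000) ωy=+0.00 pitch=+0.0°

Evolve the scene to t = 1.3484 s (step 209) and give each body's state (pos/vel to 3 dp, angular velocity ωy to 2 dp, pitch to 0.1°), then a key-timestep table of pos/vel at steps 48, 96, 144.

State at t = 1.3484 s:
  b1     pos=(+0.000,+0.026) vel=(+0.000,+0.000) ωy=+0.00 pitch=+0.0°
  b2     pos=(-0.078,+0.038) vel=(+0.000,+0.000) ωy=+0.00 pitch=-90.0°
  b3     pos=(+0.120,+0.026) vel=(+0.000,+0.000) ωy=+0.00 pitch=+180.0°

Key-timestep trajectory:
   step    t(s)  b1.x    b1.z    b1.vx   b1.vz   b2.x    b2.z    b2.vx   b2.vz   b3.x    b3.z    b3.vx   b3.vz 
     48  0.3097   +0.000  +0.026  +0.000  +0.000   -0.045  +0.077  -0.058  -0.019   +0.038  +0.105  +0.216  -0.033
     96  0.6194   +0.000  +0.026  +0.000  +0.000   -0.091  +0.044  -0.099  +0.034   +0.120  +0.026  +0.010  +0.005
    144  0.9290   +0.000  +0.026  +0.000  +0.000   -0.086  +0.042  +0.146  -0.063   +0.120  +0.026  +0.000  +0.000


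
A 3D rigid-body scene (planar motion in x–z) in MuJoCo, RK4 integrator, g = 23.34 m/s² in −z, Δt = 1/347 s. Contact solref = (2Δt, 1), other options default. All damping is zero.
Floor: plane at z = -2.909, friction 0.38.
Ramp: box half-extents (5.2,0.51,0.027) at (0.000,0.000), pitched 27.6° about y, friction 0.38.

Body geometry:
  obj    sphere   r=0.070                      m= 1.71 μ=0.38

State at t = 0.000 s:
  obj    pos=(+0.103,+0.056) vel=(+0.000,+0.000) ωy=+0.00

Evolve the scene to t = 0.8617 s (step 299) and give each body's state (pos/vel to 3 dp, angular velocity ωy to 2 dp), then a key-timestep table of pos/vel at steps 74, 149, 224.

State at t = 0.8617 s:
  obj    pos=(+2.644,-1.273) vel=(+5.898,-3.083) ωy=+95.07

Key-timestep trajectory:
   step    t(s)  obj.x    obj.z    obj.vx   obj.vz 
     74  0.2133   +0.259  -0.026  +1.460  -0.763
    149  0.4294   +0.734  -0.274  +2.939  -1.537
    224  0.6455   +1.529  -0.690  +4.419  -2.310


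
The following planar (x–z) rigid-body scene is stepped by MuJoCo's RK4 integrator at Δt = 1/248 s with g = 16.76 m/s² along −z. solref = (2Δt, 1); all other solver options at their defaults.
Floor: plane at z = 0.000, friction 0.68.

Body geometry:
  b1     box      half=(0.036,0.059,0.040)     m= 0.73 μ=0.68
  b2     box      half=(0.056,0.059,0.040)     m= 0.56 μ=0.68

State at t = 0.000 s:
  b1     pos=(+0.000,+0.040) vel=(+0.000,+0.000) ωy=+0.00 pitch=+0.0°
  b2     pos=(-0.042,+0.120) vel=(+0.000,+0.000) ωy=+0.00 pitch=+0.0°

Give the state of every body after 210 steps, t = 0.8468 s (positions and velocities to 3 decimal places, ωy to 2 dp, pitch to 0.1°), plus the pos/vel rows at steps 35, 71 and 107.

State at t = 0.8468 s:
  b1     pos=(+0.000,+0.040) vel=(+0.000,+0.000) ωy=+0.00 pitch=+0.0°
  b2     pos=(-0.092,+0.056) vel=(+0.000,+0.000) ωy=+0.00 pitch=-90.0°

Key-timestep trajectory:
   step    t(s)  b1.x    b1.z    b1.vx   b1.vz   b2.x    b2.z    b2.vx   b2.vz 
     35  0.1411   +0.000  +0.040  +0.000  +0.000   -0.058  +0.114  -0.277  -0.173
     71  0.2863   +0.000  +0.040  +0.000  +0.000   -0.107  +0.064  -0.169  +0.077
    107  0.4315   +0.000  +0.040  +0.000  +0.000   -0.090  +0.056  +0.140  +0.122


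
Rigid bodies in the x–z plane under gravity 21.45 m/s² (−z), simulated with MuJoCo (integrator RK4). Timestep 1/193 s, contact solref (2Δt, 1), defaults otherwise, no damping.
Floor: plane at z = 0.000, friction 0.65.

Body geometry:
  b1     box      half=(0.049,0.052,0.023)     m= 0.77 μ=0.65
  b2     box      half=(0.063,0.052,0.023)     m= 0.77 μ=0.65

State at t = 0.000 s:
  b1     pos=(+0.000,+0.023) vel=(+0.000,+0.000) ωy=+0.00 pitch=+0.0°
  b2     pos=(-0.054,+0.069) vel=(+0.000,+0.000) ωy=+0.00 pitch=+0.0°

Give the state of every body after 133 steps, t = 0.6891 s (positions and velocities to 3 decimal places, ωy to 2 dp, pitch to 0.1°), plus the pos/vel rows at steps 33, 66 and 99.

State at t = 0.6891 s:
  b1     pos=(+0.001,+0.023) vel=(+0.001,+0.000) ωy=+0.00 pitch=+0.0°
  b2     pos=(-0.067,+0.060) vel=(+0.000,-0.001) ωy=+0.03 pitch=-43.0°

Key-timestep trajectory:
   step    t(s)  b1.x    b1.z    b1.vx   b1.vz   b2.x    b2.z    b2.vx   b2.vz 
     33  0.1710   +0.000  +0.023  +0.000  +0.000   -0.073  +0.061  -0.060  +0.093
     66  0.3420   +0.000  +0.023  +0.001  +0.000   -0.067  +0.060  -0.003  +0.001
     99  0.5130   +0.000  +0.023  +0.001  +0.000   -0.067  +0.060  +0.000  -0.001


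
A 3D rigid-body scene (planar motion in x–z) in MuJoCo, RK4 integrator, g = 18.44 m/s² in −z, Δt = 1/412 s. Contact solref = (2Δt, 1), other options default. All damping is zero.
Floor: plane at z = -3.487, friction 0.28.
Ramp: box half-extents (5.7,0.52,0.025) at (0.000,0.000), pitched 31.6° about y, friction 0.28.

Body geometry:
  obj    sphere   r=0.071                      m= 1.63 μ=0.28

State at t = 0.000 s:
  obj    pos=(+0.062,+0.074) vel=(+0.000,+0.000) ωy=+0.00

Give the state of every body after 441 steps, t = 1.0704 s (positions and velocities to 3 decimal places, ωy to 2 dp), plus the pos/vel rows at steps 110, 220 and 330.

State at t = 1.0704 s:
  obj    pos=(+3.430,-1.997) vel=(+6.292,-3.871) ωy=+104.04

Key-timestep trajectory:
   step    t(s)  obj.x    obj.z    obj.vx   obj.vz 
    110  0.2670   +0.272  -0.055  +1.570  -0.966
    220  0.5340   +0.900  -0.441  +3.139  -1.931
    330  0.8010   +1.948  -1.086  +4.709  -2.897


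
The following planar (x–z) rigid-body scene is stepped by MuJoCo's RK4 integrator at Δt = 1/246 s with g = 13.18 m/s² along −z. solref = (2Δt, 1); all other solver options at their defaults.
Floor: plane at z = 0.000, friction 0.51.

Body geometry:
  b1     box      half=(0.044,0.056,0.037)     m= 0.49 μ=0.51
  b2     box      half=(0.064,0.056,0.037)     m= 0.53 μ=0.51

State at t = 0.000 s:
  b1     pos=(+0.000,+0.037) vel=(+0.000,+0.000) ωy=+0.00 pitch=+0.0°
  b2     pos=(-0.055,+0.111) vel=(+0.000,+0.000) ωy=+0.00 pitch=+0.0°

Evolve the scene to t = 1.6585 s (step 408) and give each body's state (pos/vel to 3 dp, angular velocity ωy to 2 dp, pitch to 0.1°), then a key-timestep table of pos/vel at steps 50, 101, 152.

State at t = 1.6585 s:
  b1     pos=(+0.000,+0.037) vel=(+0.000,+0.000) ωy=+0.00 pitch=+0.0°
  b2     pos=(-0.118,+0.064) vel=(+0.000,+0.000) ωy=+0.00 pitch=-90.0°

Key-timestep trajectory:
   step    t(s)  b1.x    b1.z    b1.vx   b1.vz   b2.x    b2.z    b2.vx   b2.vz 
     50  0.2033   +0.000  +0.037  +0.000  +0.000   -0.091  +0.072  -0.469  -0.002
    101  0.4106   +0.000  +0.037  +0.000  +0.000   -0.139  +0.072  +0.041  -0.009
    152  0.6179   +0.000  +0.037  +0.000  +0.000   -0.114  +0.066  -0.126  -0.071


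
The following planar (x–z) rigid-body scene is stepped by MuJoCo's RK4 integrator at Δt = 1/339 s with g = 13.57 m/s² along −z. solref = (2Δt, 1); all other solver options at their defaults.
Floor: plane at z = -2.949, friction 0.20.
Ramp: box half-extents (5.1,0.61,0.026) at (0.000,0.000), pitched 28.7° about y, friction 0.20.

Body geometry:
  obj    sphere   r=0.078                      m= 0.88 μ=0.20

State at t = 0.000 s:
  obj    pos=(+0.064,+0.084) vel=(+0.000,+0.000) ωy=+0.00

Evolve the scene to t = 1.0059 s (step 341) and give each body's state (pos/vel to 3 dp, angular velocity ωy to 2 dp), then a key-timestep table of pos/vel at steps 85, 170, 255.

State at t = 1.0059 s:
  obj    pos=(+2.130,-1.047) vel=(+4.107,-2.249) ωy=+60.02

Key-timestep trajectory:
   step    t(s)  obj.x    obj.z    obj.vx   obj.vz 
     85  0.2507   +0.192  +0.013  +1.024  -0.561
    170  0.5015   +0.577  -0.198  +2.048  -1.121
    255  0.7522   +1.219  -0.549  +3.071  -1.682


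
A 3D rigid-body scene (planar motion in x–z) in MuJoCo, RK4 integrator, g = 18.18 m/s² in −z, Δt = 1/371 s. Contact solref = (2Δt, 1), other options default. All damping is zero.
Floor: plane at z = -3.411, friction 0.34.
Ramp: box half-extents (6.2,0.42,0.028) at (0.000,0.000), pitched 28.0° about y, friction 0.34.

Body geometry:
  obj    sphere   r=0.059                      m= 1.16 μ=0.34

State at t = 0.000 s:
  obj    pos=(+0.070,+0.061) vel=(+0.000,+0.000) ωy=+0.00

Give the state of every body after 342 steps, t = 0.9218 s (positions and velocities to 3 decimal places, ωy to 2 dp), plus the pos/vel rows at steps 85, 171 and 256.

State at t = 0.9218 s:
  obj    pos=(+2.357,-1.155) vel=(+4.962,-2.638) ωy=+95.24

Key-timestep trajectory:
   step    t(s)  obj.x    obj.z    obj.vx   obj.vz 
     85  0.2291   +0.211  -0.014  +1.233  -0.656
    171  0.4609   +0.642  -0.243  +2.481  -1.319
    256  0.6900   +1.352  -0.620  +3.714  -1.975


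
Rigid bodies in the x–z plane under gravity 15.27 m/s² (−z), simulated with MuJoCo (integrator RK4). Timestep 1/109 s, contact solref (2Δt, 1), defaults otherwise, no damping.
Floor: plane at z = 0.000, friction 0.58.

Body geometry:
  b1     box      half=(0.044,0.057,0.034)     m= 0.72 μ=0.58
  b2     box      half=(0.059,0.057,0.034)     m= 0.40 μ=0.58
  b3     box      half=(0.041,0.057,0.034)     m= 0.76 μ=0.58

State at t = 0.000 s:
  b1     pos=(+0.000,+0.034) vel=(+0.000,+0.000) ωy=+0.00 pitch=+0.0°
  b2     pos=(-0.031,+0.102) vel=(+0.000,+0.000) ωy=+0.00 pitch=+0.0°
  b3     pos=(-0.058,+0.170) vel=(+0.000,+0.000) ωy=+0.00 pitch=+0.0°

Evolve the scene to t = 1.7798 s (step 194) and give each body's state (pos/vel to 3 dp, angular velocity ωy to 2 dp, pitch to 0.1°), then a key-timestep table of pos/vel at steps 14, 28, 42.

State at t = 1.7798 s:
  b1     pos=(+0.000,+0.034) vel=(+0.000,+0.000) ωy=+0.00 pitch=+0.0°
  b2     pos=(-0.089,+0.059) vel=(+0.000,+0.000) ωy=+0.00 pitch=-90.0°
  b3     pos=(-0.178,+0.041) vel=(+0.000,+0.000) ωy=+0.00 pitch=-90.0°

Key-timestep trajectory:
   step    t(s)  b1.x    b1.z    b1.vx   b1.vz   b2.x    b2.z    b2.vx   b2.vz   b3.x    b3.z    b3.vx   b3.vz 
     14  0.1284   +0.000  +0.034  +0.001  +0.001   -0.034  +0.103  -0.059  +0.019   -0.068  +0.168  -0.171  -0.036
     28  0.2569   +0.000  +0.034  +0.002  +0.000   -0.053  +0.103  -0.278  -0.073   -0.115  +0.142  -0.614  -0.536
     42  0.3853   +0.000  +0.034  +0.000  +0.000   -0.091  +0.054  +0.034  +0.143   -0.180  +0.035  +0.034  +0.199


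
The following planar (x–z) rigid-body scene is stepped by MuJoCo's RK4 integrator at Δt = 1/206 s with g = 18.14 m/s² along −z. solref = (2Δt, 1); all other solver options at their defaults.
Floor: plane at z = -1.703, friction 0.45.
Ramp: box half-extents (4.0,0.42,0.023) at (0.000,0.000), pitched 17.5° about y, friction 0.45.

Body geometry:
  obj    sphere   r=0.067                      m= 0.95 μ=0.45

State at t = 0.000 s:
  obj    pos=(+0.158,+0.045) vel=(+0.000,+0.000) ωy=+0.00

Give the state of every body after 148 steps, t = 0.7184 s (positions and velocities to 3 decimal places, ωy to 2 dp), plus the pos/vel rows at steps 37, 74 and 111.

State at t = 0.7184 s:
  obj    pos=(+1.117,-0.258) vel=(+2.670,-0.842) ωy=+41.77

Key-timestep trajectory:
   step    t(s)  obj.x    obj.z    obj.vx   obj.vz 
     37  0.1796   +0.218  +0.026  +0.668  -0.210
     74  0.3592   +0.398  -0.031  +1.335  -0.421
    111  0.5388   +0.697  -0.126  +2.002  -0.631


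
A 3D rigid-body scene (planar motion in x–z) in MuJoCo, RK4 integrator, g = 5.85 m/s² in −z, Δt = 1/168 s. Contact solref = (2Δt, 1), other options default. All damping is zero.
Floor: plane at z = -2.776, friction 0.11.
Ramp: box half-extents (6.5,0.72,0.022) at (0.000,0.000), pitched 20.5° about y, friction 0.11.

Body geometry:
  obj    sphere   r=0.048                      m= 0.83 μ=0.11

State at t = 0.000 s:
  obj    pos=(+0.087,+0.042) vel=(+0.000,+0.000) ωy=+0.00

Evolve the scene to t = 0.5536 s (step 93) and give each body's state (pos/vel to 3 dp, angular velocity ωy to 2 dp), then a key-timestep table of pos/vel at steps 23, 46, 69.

State at t = 0.5536 s:
  obj    pos=(+0.297,-0.036) vel=(+0.759,-0.284) ωy=+16.87

Key-timestep trajectory:
   step    t(s)  obj.x    obj.z    obj.vx   obj.vz 
     23  0.1369   +0.100  +0.037  +0.188  -0.070
     46  0.2738   +0.138  +0.023  +0.375  -0.140
     69  0.4107   +0.203  -0.001  +0.563  -0.211
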